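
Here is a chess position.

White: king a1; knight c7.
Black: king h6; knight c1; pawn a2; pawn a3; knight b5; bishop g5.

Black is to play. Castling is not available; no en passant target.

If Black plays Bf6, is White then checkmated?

After Bf6: white king on a1; in check: yes, from the black bishop on f6.
King squares — b1: attacked by Pa2; a2: attacked by Nc1; b2: attacked by Pa3.
White has no legal moves → checkmate.

yes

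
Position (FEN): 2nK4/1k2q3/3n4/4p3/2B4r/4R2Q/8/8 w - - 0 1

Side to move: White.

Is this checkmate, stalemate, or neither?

White to move; white king on d8.
In check: yes, from the black queen on e7.
King squares — c7: attacked by Kb7; d7: attacked by Qe7; e7: attacked by Nc8; c8: attacked by Nd6; e8: attacked by Nd6.
Legal moves for White: none.
In check with no legal moves → checkmate.

checkmate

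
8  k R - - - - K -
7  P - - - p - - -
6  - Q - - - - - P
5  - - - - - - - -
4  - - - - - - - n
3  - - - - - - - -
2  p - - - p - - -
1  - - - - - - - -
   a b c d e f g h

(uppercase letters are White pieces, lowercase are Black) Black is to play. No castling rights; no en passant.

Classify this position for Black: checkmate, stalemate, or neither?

Black to move; black king on a8.
In check: yes, from the white rook on b8.
King squares — a7: attacked by Qb6; b7: attacked by Qb6; b8: attacked by Qb6.
Legal moves for Black: none.
In check with no legal moves → checkmate.

checkmate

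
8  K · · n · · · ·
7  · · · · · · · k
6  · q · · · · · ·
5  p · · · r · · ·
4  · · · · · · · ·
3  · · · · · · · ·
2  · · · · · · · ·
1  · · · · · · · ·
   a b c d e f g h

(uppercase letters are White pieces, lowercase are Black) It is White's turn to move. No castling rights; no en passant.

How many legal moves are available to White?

White to move; king on a8.
In check: no.
Legal moves: none.
Count: 0.

0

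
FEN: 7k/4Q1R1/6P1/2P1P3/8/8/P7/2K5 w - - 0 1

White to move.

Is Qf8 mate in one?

After Qf8: black king on h8; in check: yes, from the white queen on f8.
King squares — g7: attacked by Qf8; h7: attacked by Pg6; g8: attacked by Rg7.
Black has no legal moves → checkmate.

yes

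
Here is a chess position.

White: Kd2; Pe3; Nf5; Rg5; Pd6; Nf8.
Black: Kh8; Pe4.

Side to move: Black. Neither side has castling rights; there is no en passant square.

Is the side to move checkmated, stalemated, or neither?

Black to move; black king on h8.
In check: no.
King squares — g7: attacked by Nf5; h7: attacked by Nf8; g8: attacked by Rg5.
Legal moves for Black: none.
Not in check and no legal moves → stalemate.

stalemate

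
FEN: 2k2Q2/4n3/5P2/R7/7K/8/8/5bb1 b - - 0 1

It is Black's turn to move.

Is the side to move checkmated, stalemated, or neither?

Black to move; black king on c8.
In check: yes, from the white queen on f8.
Legal moves for Black: Kd7, Kc7, Kb7.
Black is in check but has 3 legal moves → neither.

neither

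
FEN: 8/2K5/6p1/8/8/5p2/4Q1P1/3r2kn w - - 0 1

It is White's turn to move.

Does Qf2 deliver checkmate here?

After Qf2: black king on g1; in check: yes, from the white queen on f2.
Black has 3 legal replies: Kh2, Kxf2, Nxf2.
In check but a legal move exists → not checkmate.

no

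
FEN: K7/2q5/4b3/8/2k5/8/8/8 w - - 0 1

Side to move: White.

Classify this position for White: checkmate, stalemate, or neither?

White to move; white king on a8.
In check: no.
King squares — a7: attacked by Qc7; b7: attacked by Qc7; b8: attacked by Qc7.
Legal moves for White: none.
Not in check and no legal moves → stalemate.

stalemate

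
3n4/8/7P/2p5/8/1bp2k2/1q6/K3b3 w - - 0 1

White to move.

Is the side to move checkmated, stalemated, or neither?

White to move; white king on a1.
In check: yes, from the black queen on b2.
King squares — b1: attacked by Qb2; a2: attacked by Qb2; b2: attacked by Pc3.
Legal moves for White: none.
In check with no legal moves → checkmate.

checkmate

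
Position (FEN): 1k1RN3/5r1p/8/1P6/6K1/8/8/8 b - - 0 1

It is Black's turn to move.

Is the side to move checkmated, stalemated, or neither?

Black to move; black king on b8.
In check: yes, from the white rook on d8.
King squares — a7: available; b7: available; c7: attacked by Ne8; a8: attacked by Rd8; c8: attacked by Rd8.
Legal moves for Black: Kb7, Ka7.
Black is in check but has 2 legal moves → neither.

neither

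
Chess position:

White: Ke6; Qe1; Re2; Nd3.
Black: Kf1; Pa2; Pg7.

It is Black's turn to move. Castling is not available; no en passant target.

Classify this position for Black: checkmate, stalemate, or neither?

Black to move; black king on f1.
In check: yes, from the white queen on e1.
King squares — e1: attacked by Re2; g1: attacked by Qe1; e2: attacked by Qe1; f2: attacked by Qe1; g2: attacked by Re2.
Legal moves for Black: none.
In check with no legal moves → checkmate.

checkmate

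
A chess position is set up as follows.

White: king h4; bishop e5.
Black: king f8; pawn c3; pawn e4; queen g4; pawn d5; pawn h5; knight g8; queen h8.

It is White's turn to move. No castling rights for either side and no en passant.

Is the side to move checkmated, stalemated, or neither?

checkmate

White to move; white king on h4.
In check: yes, from the black queen on g4.
King squares — g3: attacked by Qg4; h3: attacked by Qg4; g4: attacked by Ph5; g5: attacked by Qg4; h5: attacked by Qg4.
Legal moves for White: none.
In check with no legal moves → checkmate.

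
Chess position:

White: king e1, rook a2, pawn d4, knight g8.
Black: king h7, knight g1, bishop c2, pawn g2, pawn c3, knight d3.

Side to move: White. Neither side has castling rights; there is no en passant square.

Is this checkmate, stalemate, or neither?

White to move; white king on e1.
In check: yes, from the black knight on d3.
King squares — d1: attacked by Bc2; f1: attacked by Pg2; d2: attacked by Pc3; e2: attacked by Ng1; f2: attacked by Nd3.
Legal moves for White: none.
In check with no legal moves → checkmate.

checkmate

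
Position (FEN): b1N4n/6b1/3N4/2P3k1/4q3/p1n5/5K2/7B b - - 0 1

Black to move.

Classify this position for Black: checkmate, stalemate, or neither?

Black to move; black king on g5.
In check: no.
Legal moves for Black include: Nf7, Ng6, Bb7, Bc6, Bd5, Bf8, Bh6, Bf6, Be5, Bd4+, Kh6, Kg6, Kf6, Kh5, Kh4, Kg4, Kf4, Qe8, ... (list truncated; more exist).
Black has legal moves and is not in check → neither.

neither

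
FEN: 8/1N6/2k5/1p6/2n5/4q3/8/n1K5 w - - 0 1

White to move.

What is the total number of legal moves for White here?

White to move; king on c1.
In check: yes, from the black queen on e3.
Legal moves: Kd1, Kb1.
Count: 2.

2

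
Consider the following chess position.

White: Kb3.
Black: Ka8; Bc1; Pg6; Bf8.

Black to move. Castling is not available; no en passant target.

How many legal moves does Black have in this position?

18

Black to move; king on a8.
In check: no.
Legal moves: Bg7, Be7, Bfh6, Bd6, Bc5, Bb4, Bfa3, Kb8, Kb7, Ka7, Bch6, Bg5, Bf4, Be3, Bca3, Bd2, Bb2, g5.
Count: 18.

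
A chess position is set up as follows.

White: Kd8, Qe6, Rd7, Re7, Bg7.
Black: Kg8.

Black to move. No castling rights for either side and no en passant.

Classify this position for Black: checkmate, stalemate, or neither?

neither

Black to move; black king on g8.
In check: yes, from the white queen on e6.
Legal moves for Black: Kh7.
Black is in check but has 1 legal move → neither.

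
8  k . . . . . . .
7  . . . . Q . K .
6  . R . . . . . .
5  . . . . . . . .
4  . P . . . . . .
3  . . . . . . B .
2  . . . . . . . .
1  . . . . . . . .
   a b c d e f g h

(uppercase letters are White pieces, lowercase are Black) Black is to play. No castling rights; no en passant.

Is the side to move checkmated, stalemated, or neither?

stalemate

Black to move; black king on a8.
In check: no.
King squares — a7: attacked by Qe7; b7: attacked by Rb6; b8: attacked by Bg3.
Legal moves for Black: none.
Not in check and no legal moves → stalemate.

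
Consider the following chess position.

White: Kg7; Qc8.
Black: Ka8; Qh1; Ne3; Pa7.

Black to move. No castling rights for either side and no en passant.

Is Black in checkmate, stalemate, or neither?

checkmate

Black to move; black king on a8.
In check: yes, from the white queen on c8.
King squares — a7: own pawn; b7: attacked by Qc8; b8: attacked by Qc8.
Legal moves for Black: none.
In check with no legal moves → checkmate.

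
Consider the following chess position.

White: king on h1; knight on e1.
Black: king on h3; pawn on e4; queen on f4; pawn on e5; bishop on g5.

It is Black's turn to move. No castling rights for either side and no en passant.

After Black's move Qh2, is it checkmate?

yes

After Qh2: white king on h1; in check: yes, from the black queen on h2.
King squares — g1: attacked by Qh2; g2: attacked by Qh2; h2: attacked by Kh3.
White has no legal moves → checkmate.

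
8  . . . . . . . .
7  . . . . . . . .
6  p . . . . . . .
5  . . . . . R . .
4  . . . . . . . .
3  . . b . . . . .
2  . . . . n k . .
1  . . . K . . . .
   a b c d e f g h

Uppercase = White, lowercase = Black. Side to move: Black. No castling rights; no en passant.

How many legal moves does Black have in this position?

5

Black to move; king on f2.
In check: yes, from the white rook on f5.
Legal moves: Kg3, Ke3, Kg2, Kg1, Nf4.
Count: 5.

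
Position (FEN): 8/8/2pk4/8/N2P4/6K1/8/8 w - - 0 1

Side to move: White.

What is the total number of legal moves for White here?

13

White to move; king on g3.
In check: no.
Legal moves: Nb6, Nc5, Nc3, Nb2, Kh4, Kg4, Kf4, Kh3, Kf3, Kh2, Kg2, Kf2, d5.
Count: 13.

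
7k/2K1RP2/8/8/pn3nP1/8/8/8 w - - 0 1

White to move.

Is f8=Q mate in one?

yes

After f8=Q: black king on h8; in check: yes, from the white queen on f8.
King squares — g7: attacked by Re7; h7: attacked by Re7; g8: attacked by Qf8.
Black has no legal moves → checkmate.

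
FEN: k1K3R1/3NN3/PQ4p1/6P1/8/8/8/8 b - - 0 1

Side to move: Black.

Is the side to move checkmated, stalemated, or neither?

Black to move; black king on a8.
In check: no.
King squares — a7: attacked by Qb6; b7: attacked by Pa6; b8: attacked by Qb6.
Legal moves for Black: none.
Not in check and no legal moves → stalemate.

stalemate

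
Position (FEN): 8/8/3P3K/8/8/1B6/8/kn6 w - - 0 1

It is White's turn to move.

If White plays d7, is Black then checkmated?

no

After d7: black king on a1; in check: no.
Black is not in check, so this cannot be checkmate.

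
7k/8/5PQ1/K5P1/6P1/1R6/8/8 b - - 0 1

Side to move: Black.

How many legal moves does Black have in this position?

Black to move; king on h8.
In check: no.
Legal moves: none.
Count: 0.

0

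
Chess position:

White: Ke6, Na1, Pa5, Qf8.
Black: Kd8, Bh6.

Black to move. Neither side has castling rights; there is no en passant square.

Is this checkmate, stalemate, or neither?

Black to move; black king on d8.
In check: yes, from the white queen on f8.
King squares — c7: available; d7: attacked by Ke6; e7: attacked by Ke6; c8: attacked by Qf8; e8: attacked by Qf8.
Legal moves for Black: Kc7, Bxf8.
Black is in check but has 2 legal moves → neither.

neither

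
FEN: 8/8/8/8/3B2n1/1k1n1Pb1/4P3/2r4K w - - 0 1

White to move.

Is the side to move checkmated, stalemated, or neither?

neither

White to move; white king on h1.
In check: yes, from the black rook on c1.
King squares — g1: attacked by Rc1; g2: available; h2: attacked by Bg3.
Legal moves for White: Kg2, Bg1.
White is in check but has 2 legal moves → neither.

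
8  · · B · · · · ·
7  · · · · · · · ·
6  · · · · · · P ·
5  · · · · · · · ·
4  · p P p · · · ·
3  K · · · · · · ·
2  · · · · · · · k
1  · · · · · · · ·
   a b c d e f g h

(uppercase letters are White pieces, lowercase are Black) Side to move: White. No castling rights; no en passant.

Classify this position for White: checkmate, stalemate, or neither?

White to move; white king on a3.
In check: yes, from the black pawn on b4.
King squares — a2: available; b2: available; b3: available; a4: available; b4: available.
Legal moves for White: Kxb4, Ka4, Kb3, Kb2, Ka2.
White is in check but has 5 legal moves → neither.

neither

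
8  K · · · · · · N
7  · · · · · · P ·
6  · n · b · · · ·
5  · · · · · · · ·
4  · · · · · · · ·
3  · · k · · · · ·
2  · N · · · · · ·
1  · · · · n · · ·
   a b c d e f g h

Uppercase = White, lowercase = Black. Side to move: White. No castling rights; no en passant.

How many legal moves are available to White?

White to move; king on a8.
In check: yes, from the black knight on b6.
Legal moves: Kb7, Ka7.
Count: 2.

2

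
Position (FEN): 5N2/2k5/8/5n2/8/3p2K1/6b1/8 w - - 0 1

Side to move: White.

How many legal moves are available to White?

White to move; king on g3.
In check: yes, from the black knight on f5.
Legal moves: Kg4, Kf4, Kh2, Kxg2, Kf2.
Count: 5.

5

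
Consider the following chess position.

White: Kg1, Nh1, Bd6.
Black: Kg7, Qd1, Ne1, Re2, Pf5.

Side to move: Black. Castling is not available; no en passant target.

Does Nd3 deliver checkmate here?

After Nd3: white king on g1; in check: yes, from the black queen on d1.
King squares — f1: attacked by Qd1; h1: own knight; f2: attacked by Re2; g2: attacked by Re2; h2: attacked by Re2.
White has no legal moves → checkmate.

yes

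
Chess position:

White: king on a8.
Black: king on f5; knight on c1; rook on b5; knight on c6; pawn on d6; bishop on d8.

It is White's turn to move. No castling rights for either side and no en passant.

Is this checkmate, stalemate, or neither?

White to move; white king on a8.
In check: no.
King squares — a7: attacked by Nc6; b7: attacked by Rb5; b8: attacked by Rb5.
Legal moves for White: none.
Not in check and no legal moves → stalemate.

stalemate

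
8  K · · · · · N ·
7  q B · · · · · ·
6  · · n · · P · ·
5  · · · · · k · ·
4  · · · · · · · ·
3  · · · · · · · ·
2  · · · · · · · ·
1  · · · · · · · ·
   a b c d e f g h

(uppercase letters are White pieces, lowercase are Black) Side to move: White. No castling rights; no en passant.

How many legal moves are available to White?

0

White to move; king on a8.
In check: yes, from the black queen on a7.
Legal moves: none.
Count: 0.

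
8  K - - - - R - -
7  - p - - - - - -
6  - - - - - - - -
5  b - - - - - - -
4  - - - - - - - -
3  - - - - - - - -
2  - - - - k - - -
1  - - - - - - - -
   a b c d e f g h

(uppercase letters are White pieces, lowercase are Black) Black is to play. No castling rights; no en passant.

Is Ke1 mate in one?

After Ke1: white king on a8; in check: no.
White is not in check, so this cannot be checkmate.

no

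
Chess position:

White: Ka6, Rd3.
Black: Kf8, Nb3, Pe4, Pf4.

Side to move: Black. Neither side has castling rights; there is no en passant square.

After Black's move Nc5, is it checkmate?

no

After Nc5: white king on a6; in check: yes, from the black knight on c5.
White has 4 legal replies: Ka7, Kb6, Kb5, Ka5.
In check but a legal move exists → not checkmate.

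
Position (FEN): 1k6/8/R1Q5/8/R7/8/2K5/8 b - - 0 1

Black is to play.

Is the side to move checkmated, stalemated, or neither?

Black to move; black king on b8.
In check: no.
King squares — a7: attacked by Ra6; b7: attacked by Qc6; c7: attacked by Qc6; a8: attacked by Ra6; c8: attacked by Qc6.
Legal moves for Black: none.
Not in check and no legal moves → stalemate.

stalemate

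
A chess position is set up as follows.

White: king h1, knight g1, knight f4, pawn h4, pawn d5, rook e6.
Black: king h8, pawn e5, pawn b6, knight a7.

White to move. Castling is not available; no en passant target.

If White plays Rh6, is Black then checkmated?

no

After Rh6: black king on h8; in check: yes, from the white rook on h6.
Black has 2 legal replies: Kg8, Kg7.
In check but a legal move exists → not checkmate.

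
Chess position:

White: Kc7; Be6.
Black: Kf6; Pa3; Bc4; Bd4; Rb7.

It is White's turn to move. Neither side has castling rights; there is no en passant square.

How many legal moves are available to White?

5

White to move; king on c7.
In check: yes, from the black rook on b7.
Legal moves: Kd8, Kc8, Kxb7, Kd6, Kc6.
Count: 5.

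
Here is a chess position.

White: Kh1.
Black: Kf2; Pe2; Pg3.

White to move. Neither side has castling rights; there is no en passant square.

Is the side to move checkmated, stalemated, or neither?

White to move; white king on h1.
In check: no.
King squares — g1: attacked by Kf2; g2: attacked by Kf2; h2: attacked by Pg3.
Legal moves for White: none.
Not in check and no legal moves → stalemate.

stalemate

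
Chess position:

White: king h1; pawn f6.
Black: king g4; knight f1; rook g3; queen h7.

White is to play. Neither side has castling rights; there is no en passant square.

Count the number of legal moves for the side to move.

0

White to move; king on h1.
In check: yes, from the black queen on h7.
Legal moves: none.
Count: 0.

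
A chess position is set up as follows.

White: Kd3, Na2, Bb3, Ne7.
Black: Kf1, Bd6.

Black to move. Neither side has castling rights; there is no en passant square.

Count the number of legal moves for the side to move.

14

Black to move; king on f1.
In check: no.
Legal moves: Bb8, Bxe7, Bc7, Be5, Bc5, Bf4, Bb4, Bg3, Ba3, Bh2, Kg2, Kf2, Kg1, Ke1.
Count: 14.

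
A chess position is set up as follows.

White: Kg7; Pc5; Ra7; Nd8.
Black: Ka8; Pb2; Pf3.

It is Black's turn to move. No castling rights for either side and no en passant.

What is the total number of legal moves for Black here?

Black to move; king on a8.
In check: yes, from the white rook on a7.
Legal moves: Kb8, Kxa7.
Count: 2.

2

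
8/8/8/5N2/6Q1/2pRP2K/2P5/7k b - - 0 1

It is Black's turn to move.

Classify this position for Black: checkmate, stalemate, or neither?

stalemate

Black to move; black king on h1.
In check: no.
King squares — g1: attacked by Qg4; g2: attacked by Kh3; h2: attacked by Kh3.
Legal moves for Black: none.
Not in check and no legal moves → stalemate.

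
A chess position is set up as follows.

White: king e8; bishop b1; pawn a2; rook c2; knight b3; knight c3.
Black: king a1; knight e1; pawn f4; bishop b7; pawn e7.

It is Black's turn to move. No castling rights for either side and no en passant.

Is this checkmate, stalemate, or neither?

checkmate

Black to move; black king on a1.
In check: yes, from the white knight on b3.
King squares — b1: attacked by Nc3; a2: attacked by Bb1; b2: attacked by Rc2.
Legal moves for Black: none.
In check with no legal moves → checkmate.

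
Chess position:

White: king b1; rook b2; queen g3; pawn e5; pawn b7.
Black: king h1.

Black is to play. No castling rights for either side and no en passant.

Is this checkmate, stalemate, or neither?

Black to move; black king on h1.
In check: no.
King squares — g1: attacked by Qg3; g2: attacked by Rb2; h2: attacked by Rb2.
Legal moves for Black: none.
Not in check and no legal moves → stalemate.

stalemate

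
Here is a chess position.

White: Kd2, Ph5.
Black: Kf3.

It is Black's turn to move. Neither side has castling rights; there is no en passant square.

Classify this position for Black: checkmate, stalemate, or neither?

neither

Black to move; black king on f3.
In check: no.
Legal moves for Black: Kg4, Kf4, Ke4, Kg3, Kg2, Kf2.
Black has 6 legal moves and is not in check → neither.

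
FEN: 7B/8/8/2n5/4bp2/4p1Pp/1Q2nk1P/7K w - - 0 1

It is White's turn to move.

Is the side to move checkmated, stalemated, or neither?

White to move; white king on h1.
In check: yes, from the black bishop on e4.
King squares — g1: attacked by Ne2; g2: attacked by Kf2; h2: own pawn.
Legal moves for White: none.
In check with no legal moves → checkmate.

checkmate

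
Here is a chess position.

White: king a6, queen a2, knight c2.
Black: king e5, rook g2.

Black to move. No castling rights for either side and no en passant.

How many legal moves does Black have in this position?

17

Black to move; king on e5.
In check: no.
Legal moves: Kf6, Kd6, Kf5, Kf4, Ke4, Rg8, Rg7, Rg6+, Rg5, Rg4, Rg3, Rh2, Rf2, Re2, Rd2, Rxc2, Rg1.
Count: 17.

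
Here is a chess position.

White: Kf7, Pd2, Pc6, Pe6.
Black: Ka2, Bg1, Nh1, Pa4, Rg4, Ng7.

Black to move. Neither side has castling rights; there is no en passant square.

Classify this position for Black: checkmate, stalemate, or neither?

Black to move; black king on a2.
In check: no.
Legal moves for Black include: Ne8, Nxe6, Nh5, Nf5, Rg6, Rg5, Rh4, Rf4+, Re4, Rd4, Rc4, Rb4, Rg3, Rg2, Kb3, Ka3, Kb2, Kb1, ... (list truncated; more exist).
Black has legal moves and is not in check → neither.

neither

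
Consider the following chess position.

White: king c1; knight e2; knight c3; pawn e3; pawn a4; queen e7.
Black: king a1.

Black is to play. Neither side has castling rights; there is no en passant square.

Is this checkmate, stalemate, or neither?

Black to move; black king on a1.
In check: no.
King squares — b1: attacked by Kc1; a2: attacked by Nc3; b2: attacked by Kc1.
Legal moves for Black: none.
Not in check and no legal moves → stalemate.

stalemate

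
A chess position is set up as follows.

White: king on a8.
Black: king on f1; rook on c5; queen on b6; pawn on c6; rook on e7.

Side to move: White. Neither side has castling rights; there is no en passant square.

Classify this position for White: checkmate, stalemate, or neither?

stalemate

White to move; white king on a8.
In check: no.
King squares — a7: attacked by Qb6; b7: attacked by Qb6; b8: attacked by Qb6.
Legal moves for White: none.
Not in check and no legal moves → stalemate.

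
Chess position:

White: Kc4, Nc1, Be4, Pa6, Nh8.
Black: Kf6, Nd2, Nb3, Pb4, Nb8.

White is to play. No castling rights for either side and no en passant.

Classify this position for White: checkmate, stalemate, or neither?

neither

White to move; white king on c4.
In check: yes, from the black knight on d2.
King squares — b3: attacked by Nd2; c3: attacked by Pb4; d3: available; b4: available; d4: attacked by Nb3; b5: available; c5: attacked by Nb3; d5: available.
Legal moves for White: Kd5, Kb5, Kxb4, Kd3.
White is in check but has 4 legal moves → neither.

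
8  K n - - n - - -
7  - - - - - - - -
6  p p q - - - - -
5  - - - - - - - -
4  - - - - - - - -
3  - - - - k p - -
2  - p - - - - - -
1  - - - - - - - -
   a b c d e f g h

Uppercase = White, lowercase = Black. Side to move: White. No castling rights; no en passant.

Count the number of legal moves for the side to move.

2

White to move; king on a8.
In check: yes, from the black queen on c6.
Legal moves: Kxb8, Ka7.
Count: 2.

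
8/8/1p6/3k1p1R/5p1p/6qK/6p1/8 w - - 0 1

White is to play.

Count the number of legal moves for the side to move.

0

White to move; king on h3.
In check: yes, from the black queen on g3.
Legal moves: none.
Count: 0.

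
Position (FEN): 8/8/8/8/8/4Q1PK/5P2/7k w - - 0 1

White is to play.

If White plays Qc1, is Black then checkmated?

yes

After Qc1: black king on h1; in check: yes, from the white queen on c1.
King squares — g1: attacked by Qc1; g2: attacked by Kh3; h2: attacked by Kh3.
Black has no legal moves → checkmate.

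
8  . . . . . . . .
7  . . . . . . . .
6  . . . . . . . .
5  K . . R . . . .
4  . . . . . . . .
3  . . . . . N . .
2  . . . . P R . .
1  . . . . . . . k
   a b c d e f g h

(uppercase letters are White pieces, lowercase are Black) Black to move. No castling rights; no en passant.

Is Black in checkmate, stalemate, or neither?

stalemate

Black to move; black king on h1.
In check: no.
King squares — g1: attacked by Nf3; g2: attacked by Rf2; h2: attacked by Rf2.
Legal moves for Black: none.
Not in check and no legal moves → stalemate.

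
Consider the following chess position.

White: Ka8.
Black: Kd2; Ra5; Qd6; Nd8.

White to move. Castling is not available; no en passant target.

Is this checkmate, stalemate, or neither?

White to move; white king on a8.
In check: yes, from the black rook on a5.
King squares — a7: attacked by Ra5; b7: attacked by Nd8; b8: attacked by Qd6.
Legal moves for White: none.
In check with no legal moves → checkmate.

checkmate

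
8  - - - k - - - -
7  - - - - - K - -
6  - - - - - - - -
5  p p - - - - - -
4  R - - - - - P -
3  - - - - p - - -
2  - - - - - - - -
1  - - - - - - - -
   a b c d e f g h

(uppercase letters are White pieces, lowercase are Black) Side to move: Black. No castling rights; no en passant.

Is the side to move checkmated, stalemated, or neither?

Black to move; black king on d8.
In check: no.
Legal moves for Black: Kc8, Kd7, Kc7, bxa4, b4, e2.
Black has 6 legal moves and is not in check → neither.

neither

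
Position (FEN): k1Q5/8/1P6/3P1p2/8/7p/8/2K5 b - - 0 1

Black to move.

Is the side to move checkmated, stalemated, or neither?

checkmate

Black to move; black king on a8.
In check: yes, from the white queen on c8.
King squares — a7: attacked by Pb6; b7: attacked by Qc8; b8: attacked by Qc8.
Legal moves for Black: none.
In check with no legal moves → checkmate.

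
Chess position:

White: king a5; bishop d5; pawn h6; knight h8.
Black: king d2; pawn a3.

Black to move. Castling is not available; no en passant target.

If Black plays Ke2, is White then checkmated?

After Ke2: white king on a5; in check: no.
White is not in check, so this cannot be checkmate.

no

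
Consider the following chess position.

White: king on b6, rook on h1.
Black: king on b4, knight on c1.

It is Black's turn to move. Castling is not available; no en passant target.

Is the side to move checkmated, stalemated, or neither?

Black to move; black king on b4.
In check: no.
Legal moves for Black: Kc4, Ka4, Kc3, Kb3, Ka3, Nd3, Nb3, Ne2, Na2.
Black has 9 legal moves and is not in check → neither.

neither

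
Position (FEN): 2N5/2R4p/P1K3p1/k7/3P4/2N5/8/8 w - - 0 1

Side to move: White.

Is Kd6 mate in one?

After Kd6: black king on a5; in check: no.
Black is not in check, so this cannot be checkmate.

no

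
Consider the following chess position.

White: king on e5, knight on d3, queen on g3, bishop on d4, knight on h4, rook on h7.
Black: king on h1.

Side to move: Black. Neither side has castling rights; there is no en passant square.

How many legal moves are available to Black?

Black to move; king on h1.
In check: no.
Legal moves: none.
Count: 0.

0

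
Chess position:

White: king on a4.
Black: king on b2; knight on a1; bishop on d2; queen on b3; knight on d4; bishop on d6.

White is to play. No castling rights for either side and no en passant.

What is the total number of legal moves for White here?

White to move; king on a4.
In check: yes, from the black queen on b3.
Legal moves: none.
Count: 0.

0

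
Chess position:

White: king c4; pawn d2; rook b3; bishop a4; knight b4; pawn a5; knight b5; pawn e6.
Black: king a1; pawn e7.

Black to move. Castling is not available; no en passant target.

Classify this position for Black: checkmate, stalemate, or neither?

Black to move; black king on a1.
In check: no.
King squares — b1: attacked by Rb3; a2: attacked by Nb4; b2: attacked by Rb3.
Legal moves for Black: none.
Not in check and no legal moves → stalemate.

stalemate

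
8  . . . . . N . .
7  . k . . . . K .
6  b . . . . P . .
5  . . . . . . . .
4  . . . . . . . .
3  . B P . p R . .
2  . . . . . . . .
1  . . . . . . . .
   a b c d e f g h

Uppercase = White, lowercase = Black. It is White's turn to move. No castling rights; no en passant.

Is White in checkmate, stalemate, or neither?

White to move; white king on g7.
In check: no.
Legal moves for White include: Nh7, Nd7, Ng6, Ne6, Kh8, Kg8, Kh7, Kf7, Kh6, Kg6, Rf5, Rf4, Rh3, Rg3, Rxe3, Rf2, Rf1, Bg8, ... (list truncated; more exist).
White has legal moves and is not in check → neither.

neither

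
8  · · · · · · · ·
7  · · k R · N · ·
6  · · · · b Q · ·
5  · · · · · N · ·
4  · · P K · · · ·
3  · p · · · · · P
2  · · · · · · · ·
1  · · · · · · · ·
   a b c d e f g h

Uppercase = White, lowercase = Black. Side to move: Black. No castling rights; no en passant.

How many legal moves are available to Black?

6

Black to move; king on c7.
In check: yes, from the white rook on d7.
Legal moves: Kc8, Kb8, Kxd7, Kc6, Kb6, Bxd7.
Count: 6.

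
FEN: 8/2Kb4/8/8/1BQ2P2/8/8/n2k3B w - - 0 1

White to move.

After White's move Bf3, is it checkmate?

After Bf3: black king on d1; in check: yes, from the white bishop on f3.
King squares — c1: attacked by Qc4; e1: attacked by Bb4; c2: attacked by Qc4; d2: attacked by Bb4; e2: attacked by Bf3.
Black has no legal moves → checkmate.

yes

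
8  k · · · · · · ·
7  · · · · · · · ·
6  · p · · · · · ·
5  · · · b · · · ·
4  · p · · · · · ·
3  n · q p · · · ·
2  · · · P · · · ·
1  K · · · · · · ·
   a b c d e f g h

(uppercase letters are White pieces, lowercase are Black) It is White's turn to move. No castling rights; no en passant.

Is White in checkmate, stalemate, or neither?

neither

White to move; white king on a1.
In check: yes, from the black queen on c3.
King squares — b1: attacked by Na3; a2: attacked by Bd5; b2: attacked by Qc3.
Legal moves for White: dxc3.
White is in check but has 1 legal move → neither.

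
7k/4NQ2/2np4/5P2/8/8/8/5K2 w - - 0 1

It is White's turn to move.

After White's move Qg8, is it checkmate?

yes

After Qg8: black king on h8; in check: yes, from the white queen on g8.
King squares — g7: attacked by Qg8; h7: attacked by Qg8; g8: attacked by Ne7.
Black has no legal moves → checkmate.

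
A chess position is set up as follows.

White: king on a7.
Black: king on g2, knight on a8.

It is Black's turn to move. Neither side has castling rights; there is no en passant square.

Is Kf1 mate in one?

After Kf1: white king on a7; in check: no.
White is not in check, so this cannot be checkmate.

no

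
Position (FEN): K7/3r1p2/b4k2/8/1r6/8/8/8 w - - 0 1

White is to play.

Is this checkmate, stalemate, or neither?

stalemate

White to move; white king on a8.
In check: no.
King squares — a7: attacked by Rd7; b7: attacked by Rb4; b8: attacked by Rb4.
Legal moves for White: none.
Not in check and no legal moves → stalemate.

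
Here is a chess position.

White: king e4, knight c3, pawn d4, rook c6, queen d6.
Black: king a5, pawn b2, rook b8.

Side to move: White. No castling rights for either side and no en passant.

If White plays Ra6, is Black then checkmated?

After Ra6: black king on a5; in check: yes, from the white rook on a6.
King squares — a4: attacked by Nc3; b4: attacked by Qd6; b5: attacked by Nc3; a6: attacked by Qd6; b6: attacked by Ra6.
Black has no legal moves → checkmate.

yes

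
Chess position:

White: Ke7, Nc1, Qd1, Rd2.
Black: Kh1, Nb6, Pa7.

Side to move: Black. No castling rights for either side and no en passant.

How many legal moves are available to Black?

0

Black to move; king on h1.
In check: yes, from the white queen on d1.
Legal moves: none.
Count: 0.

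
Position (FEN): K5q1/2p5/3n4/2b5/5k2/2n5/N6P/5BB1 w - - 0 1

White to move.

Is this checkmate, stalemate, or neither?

checkmate

White to move; white king on a8.
In check: yes, from the black queen on g8.
King squares — a7: attacked by Bc5; b7: attacked by Nd6; b8: attacked by Qg8.
Legal moves for White: none.
In check with no legal moves → checkmate.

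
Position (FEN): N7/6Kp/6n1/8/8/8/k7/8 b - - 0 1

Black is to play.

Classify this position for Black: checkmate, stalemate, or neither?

Black to move; black king on a2.
In check: no.
Legal moves for Black: Nh8, Nf8, Ne7, Ne5, Nh4, Nf4, Kb3, Ka3, Kb2, Kb1, Ka1, h6, h5.
Black has 13 legal moves and is not in check → neither.

neither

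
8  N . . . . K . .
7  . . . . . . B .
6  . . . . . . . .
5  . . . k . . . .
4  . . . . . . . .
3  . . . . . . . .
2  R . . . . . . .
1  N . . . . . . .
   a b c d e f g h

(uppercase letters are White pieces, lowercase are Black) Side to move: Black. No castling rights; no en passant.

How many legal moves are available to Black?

6

Black to move; king on d5.
In check: no.
Legal moves: Ke6, Kd6, Kc6, Kc5, Ke4, Kc4.
Count: 6.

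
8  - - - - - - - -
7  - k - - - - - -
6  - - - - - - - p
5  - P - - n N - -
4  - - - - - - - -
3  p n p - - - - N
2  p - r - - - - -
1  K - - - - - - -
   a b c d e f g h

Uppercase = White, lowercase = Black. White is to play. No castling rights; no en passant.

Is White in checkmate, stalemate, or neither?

White to move; white king on a1.
In check: yes, from the black knight on b3.
King squares — b1: attacked by Pa2; a2: attacked by Rc2; b2: attacked by Rc2.
Legal moves for White: none.
In check with no legal moves → checkmate.

checkmate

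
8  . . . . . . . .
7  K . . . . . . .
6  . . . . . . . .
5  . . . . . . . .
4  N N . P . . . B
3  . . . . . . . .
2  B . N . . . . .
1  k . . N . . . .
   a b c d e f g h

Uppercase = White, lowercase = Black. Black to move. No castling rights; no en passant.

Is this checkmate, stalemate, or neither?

Black to move; black king on a1.
In check: yes, from the white knight on c2.
King squares — b1: attacked by Ba2; a2: attacked by Nb4; b2: attacked by Nd1.
Legal moves for Black: none.
In check with no legal moves → checkmate.

checkmate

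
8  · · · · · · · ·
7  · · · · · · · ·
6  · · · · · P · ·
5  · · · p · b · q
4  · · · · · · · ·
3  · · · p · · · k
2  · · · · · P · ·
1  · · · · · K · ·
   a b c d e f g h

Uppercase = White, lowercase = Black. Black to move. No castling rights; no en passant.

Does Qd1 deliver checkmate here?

yes

After Qd1: white king on f1; in check: yes, from the black queen on d1.
King squares — e1: attacked by Qd1; g1: attacked by Qd1; e2: attacked by Qd1; f2: own pawn; g2: attacked by Kh3.
White has no legal moves → checkmate.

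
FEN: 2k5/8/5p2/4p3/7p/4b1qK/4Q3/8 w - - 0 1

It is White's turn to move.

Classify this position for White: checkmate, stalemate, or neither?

checkmate

White to move; white king on h3.
In check: yes, from the black queen on g3.
King squares — g2: attacked by Qg3; h2: attacked by Qg3; g3: attacked by Ph4; g4: attacked by Qg3; h4: attacked by Qg3.
Legal moves for White: none.
In check with no legal moves → checkmate.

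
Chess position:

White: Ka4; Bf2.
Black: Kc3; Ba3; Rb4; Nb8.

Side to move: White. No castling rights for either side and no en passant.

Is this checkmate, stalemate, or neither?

neither

White to move; white king on a4.
In check: yes, from the black rook on b4.
Legal moves for White: Ka5, Kxa3.
White is in check but has 2 legal moves → neither.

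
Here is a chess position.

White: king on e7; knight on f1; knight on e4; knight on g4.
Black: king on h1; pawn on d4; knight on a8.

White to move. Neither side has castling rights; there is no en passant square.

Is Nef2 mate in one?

After Nef2: black king on h1; in check: yes, from the white knight on f2.
Black has 2 legal replies: Kg2, Kg1.
In check but a legal move exists → not checkmate.

no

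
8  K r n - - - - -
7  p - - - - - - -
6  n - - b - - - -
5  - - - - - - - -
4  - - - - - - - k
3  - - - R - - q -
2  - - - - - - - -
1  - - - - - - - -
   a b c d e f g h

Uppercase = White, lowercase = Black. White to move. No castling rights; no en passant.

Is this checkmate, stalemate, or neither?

White to move; white king on a8.
In check: yes, from the black rook on b8.
King squares — a7: attacked by Nc8; b7: attacked by Rb8; b8: attacked by Na6.
Legal moves for White: none.
In check with no legal moves → checkmate.

checkmate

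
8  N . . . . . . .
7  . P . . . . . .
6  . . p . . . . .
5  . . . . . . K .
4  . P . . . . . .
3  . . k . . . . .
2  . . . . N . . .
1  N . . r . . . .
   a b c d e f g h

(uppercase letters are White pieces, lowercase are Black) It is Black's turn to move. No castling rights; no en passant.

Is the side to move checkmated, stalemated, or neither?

Black to move; black king on c3.
In check: yes, from the white knight on e2.
King squares — b2: available; c2: attacked by Na1; d2: available; b3: attacked by Na1; d3: available; b4: available; c4: available; d4: attacked by Ne2.
Legal moves for Black: Kc4, Kxb4, Kd3, Kd2, Kb2.
Black is in check but has 5 legal moves → neither.

neither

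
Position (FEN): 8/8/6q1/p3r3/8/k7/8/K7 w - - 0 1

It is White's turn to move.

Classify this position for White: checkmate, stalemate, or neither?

White to move; white king on a1.
In check: no.
King squares — b1: attacked by Qg6; a2: attacked by Ka3; b2: attacked by Ka3.
Legal moves for White: none.
Not in check and no legal moves → stalemate.

stalemate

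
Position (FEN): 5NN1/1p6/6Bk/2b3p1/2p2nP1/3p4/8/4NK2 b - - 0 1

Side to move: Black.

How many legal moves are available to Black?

1

Black to move; king on h6.
In check: yes, from the white knight on g8.
Legal moves: Kg7.
Count: 1.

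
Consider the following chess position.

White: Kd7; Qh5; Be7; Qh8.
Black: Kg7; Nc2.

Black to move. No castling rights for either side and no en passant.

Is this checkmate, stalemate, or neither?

checkmate

Black to move; black king on g7.
In check: yes, from the white queen on h8.
King squares — f6: attacked by Be7; g6: attacked by Qh5; h6: attacked by Qh5; f7: attacked by Qh5; h7: attacked by Qh5; f8: attacked by Be7; g8: attacked by Qh8; h8: attacked by Qh5.
Legal moves for Black: none.
In check with no legal moves → checkmate.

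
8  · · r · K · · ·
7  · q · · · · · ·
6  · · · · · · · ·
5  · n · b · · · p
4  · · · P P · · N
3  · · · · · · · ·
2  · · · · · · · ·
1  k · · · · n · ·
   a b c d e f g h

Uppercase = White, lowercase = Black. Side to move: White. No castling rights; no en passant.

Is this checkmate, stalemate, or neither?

checkmate

White to move; white king on e8.
In check: yes, from the black rook on c8.
King squares — d7: attacked by Qb7; e7: attacked by Qb7; f7: attacked by Bd5; d8: attacked by Rc8; f8: attacked by Rc8.
Legal moves for White: none.
In check with no legal moves → checkmate.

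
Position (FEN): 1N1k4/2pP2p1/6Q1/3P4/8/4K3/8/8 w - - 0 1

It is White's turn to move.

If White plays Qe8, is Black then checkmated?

After Qe8: black king on d8; in check: yes, from the white queen on e8.
King squares — c7: own pawn; d7: attacked by Nb8; e7: attacked by Qe8; c8: attacked by Pd7; e8: attacked by Pd7.
Black has no legal moves → checkmate.

yes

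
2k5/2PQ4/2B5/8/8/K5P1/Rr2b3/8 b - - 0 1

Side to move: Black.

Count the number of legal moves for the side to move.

Black to move; king on c8.
In check: yes, from the white queen on d7.
Legal moves: none.
Count: 0.

0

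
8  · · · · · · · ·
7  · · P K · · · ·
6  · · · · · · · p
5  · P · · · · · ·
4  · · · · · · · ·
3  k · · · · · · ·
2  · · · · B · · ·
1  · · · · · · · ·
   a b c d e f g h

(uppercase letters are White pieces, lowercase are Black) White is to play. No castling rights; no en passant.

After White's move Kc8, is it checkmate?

After Kc8: black king on a3; in check: no.
Black is not in check, so this cannot be checkmate.

no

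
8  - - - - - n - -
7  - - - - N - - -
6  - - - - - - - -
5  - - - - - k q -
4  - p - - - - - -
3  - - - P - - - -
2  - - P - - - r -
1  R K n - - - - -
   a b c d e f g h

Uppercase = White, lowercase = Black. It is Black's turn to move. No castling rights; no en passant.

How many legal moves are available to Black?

Black to move; king on f5.
In check: yes, from the white knight on e7.
Legal moves: Kf6, Ke6, Ke5, Kg4, Kf4, Qxe7.
Count: 6.

6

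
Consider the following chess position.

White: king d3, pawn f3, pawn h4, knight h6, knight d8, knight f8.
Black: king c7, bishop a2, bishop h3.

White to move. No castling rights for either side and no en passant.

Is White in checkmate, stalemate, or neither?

White to move; white king on d3.
In check: no.
Legal moves for White include: Nh7, Nd7, Ng6, Nfe6+, Ndf7, Nb7, Nde6+, Nc6, Ng8, Nhf7, Nf5, Ng4, Ke4, Kd4, Ke3, Kc3, Ke2, Kd2, ... (list truncated; more exist).
White has legal moves and is not in check → neither.

neither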